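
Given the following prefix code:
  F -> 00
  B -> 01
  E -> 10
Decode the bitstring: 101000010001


Decoding step by step:
Bits 10 -> E
Bits 10 -> E
Bits 00 -> F
Bits 01 -> B
Bits 00 -> F
Bits 01 -> B


Decoded message: EEFBFB


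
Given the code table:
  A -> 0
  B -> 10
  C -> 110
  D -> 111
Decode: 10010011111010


Decoding:
10 -> B
0 -> A
10 -> B
0 -> A
111 -> D
110 -> C
10 -> B


Result: BABADCB


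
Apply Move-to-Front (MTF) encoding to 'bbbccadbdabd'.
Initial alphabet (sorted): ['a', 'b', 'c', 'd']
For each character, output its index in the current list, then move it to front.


MTF encoding:
'b': index 1 in ['a', 'b', 'c', 'd'] -> ['b', 'a', 'c', 'd']
'b': index 0 in ['b', 'a', 'c', 'd'] -> ['b', 'a', 'c', 'd']
'b': index 0 in ['b', 'a', 'c', 'd'] -> ['b', 'a', 'c', 'd']
'c': index 2 in ['b', 'a', 'c', 'd'] -> ['c', 'b', 'a', 'd']
'c': index 0 in ['c', 'b', 'a', 'd'] -> ['c', 'b', 'a', 'd']
'a': index 2 in ['c', 'b', 'a', 'd'] -> ['a', 'c', 'b', 'd']
'd': index 3 in ['a', 'c', 'b', 'd'] -> ['d', 'a', 'c', 'b']
'b': index 3 in ['d', 'a', 'c', 'b'] -> ['b', 'd', 'a', 'c']
'd': index 1 in ['b', 'd', 'a', 'c'] -> ['d', 'b', 'a', 'c']
'a': index 2 in ['d', 'b', 'a', 'c'] -> ['a', 'd', 'b', 'c']
'b': index 2 in ['a', 'd', 'b', 'c'] -> ['b', 'a', 'd', 'c']
'd': index 2 in ['b', 'a', 'd', 'c'] -> ['d', 'b', 'a', 'c']


Output: [1, 0, 0, 2, 0, 2, 3, 3, 1, 2, 2, 2]


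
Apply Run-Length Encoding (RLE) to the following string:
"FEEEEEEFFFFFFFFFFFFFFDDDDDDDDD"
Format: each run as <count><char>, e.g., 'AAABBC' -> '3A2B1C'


Scanning runs left to right:
  i=0: run of 'F' x 1 -> '1F'
  i=1: run of 'E' x 6 -> '6E'
  i=7: run of 'F' x 14 -> '14F'
  i=21: run of 'D' x 9 -> '9D'

RLE = 1F6E14F9D


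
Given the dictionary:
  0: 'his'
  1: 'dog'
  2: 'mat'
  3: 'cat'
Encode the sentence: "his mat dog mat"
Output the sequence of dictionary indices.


Look up each word in the dictionary:
  'his' -> 0
  'mat' -> 2
  'dog' -> 1
  'mat' -> 2

Encoded: [0, 2, 1, 2]


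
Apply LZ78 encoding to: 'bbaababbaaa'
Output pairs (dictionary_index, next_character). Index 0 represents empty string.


LZ78 encoding steps:
Dictionary: {0: ''}
Step 1: w='' (idx 0), next='b' -> output (0, 'b'), add 'b' as idx 1
Step 2: w='b' (idx 1), next='a' -> output (1, 'a'), add 'ba' as idx 2
Step 3: w='' (idx 0), next='a' -> output (0, 'a'), add 'a' as idx 3
Step 4: w='ba' (idx 2), next='b' -> output (2, 'b'), add 'bab' as idx 4
Step 5: w='ba' (idx 2), next='a' -> output (2, 'a'), add 'baa' as idx 5
Step 6: w='a' (idx 3), end of input -> output (3, '')


Encoded: [(0, 'b'), (1, 'a'), (0, 'a'), (2, 'b'), (2, 'a'), (3, '')]


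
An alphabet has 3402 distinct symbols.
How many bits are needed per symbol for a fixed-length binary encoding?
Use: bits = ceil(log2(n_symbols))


log2(3402) = 11.7322
Bracket: 2^11 = 2048 < 3402 <= 2^12 = 4096
So ceil(log2(3402)) = 12

bits = ceil(log2(3402)) = ceil(11.7322) = 12 bits


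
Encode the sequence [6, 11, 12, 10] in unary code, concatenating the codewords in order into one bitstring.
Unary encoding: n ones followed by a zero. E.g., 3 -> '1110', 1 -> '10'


Encode each number as n ones followed by a terminating 0:
  6 -> 1111110 (7 bits)
  11 -> 111111111110 (12 bits)
  12 -> 1111111111110 (13 bits)
  10 -> 11111111110 (11 bits)
Total length = 7 + 12 + 13 + 11 = 43 bits.

Unary([6, 11, 12, 10]) = 1111110111111111110111111111111011111111110 (43 bits)


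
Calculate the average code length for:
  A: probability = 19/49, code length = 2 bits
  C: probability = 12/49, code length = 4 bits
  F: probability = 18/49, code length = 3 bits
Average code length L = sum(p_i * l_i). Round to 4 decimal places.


Weighted contributions p_i * l_i:
  A: (19/49) * 2 = 38/49
  C: (12/49) * 4 = 48/49
  F: (18/49) * 3 = 54/49
Sum = (38 + 48 + 54)/49 = 140/49

L = 140/49 = 2.8571 bits/symbol


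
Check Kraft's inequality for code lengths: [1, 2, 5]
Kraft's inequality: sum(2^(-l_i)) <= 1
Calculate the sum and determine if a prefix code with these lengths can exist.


Sum = 2^(-1) + 2^(-2) + 2^(-5)
    = 0.5 + 0.25 + 0.03125
    = 25/32 = 0.78125
Since 0.78125 <= 1, Kraft's inequality IS satisfied.
A prefix code with these lengths CAN exist.

Kraft sum = 0.78125. Satisfied.


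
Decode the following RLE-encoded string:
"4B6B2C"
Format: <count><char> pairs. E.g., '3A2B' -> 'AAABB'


Expanding each <count><char> pair:
  4B -> 'BBBB'
  6B -> 'BBBBBB'
  2C -> 'CC'

Decoded = BBBBBBBBBBCC


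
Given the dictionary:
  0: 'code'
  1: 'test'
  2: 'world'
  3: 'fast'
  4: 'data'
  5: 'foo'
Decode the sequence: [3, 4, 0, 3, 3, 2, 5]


Look up each index in the dictionary:
  3 -> 'fast'
  4 -> 'data'
  0 -> 'code'
  3 -> 'fast'
  3 -> 'fast'
  2 -> 'world'
  5 -> 'foo'

Decoded: "fast data code fast fast world foo"


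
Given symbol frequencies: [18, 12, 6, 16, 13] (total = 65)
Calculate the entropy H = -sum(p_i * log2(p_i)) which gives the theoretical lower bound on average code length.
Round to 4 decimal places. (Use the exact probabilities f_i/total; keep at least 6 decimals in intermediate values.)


Per-symbol terms -p_i * log2(p_i) with p_i = f_i/65:
  p = 18/65 = 0.276923: log2(p) = -1.852443, -p*log2(p) = 0.512984
  p = 12/65 = 0.184615: log2(p) = -2.437405, -p*log2(p) = 0.449983
  p = 6/65 = 0.092308: log2(p) = -3.437405, -p*log2(p) = 0.317299
  p = 16/65 = 0.246154: log2(p) = -2.022368, -p*log2(p) = 0.497814
  p = 13/65 = 0.200000: log2(p) = -2.321928, -p*log2(p) = 0.464386
H = 0.512984 + 0.449983 + 0.317299 + 0.497814 + 0.464386 = 2.242466

H = 2.2425 bits/symbol


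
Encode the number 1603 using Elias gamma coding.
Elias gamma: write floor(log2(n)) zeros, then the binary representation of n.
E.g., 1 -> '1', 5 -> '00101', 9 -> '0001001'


num_bits = floor(log2(1603)) + 1 = 11
leading_zeros = num_bits - 1 = 10
binary(1603) = 11001000011

Elias gamma(1603) = '0000000000' + '11001000011' = 000000000011001000011 (21 bits)


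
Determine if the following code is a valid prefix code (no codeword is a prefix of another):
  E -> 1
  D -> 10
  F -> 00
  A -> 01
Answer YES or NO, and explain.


Checking each pair (does one codeword prefix another?):
  E='1' vs D='10': prefix -- VIOLATION

NO -- this is NOT a valid prefix code. E (1) is a prefix of D (10).


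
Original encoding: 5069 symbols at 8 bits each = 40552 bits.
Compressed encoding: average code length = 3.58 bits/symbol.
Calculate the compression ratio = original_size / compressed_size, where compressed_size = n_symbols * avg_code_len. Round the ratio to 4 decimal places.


original_size = n_symbols * orig_bits = 5069 * 8 = 40552 bits
compressed_size = n_symbols * avg_code_len = 5069 * 3.58 = 18147.02 bits
ratio = original_size / compressed_size = 40552 / 18147.02 = 2.2346

Compression ratio = 2.2346


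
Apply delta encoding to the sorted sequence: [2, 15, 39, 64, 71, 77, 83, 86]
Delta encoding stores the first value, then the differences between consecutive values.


First value: 2
Deltas:
  15 - 2 = 13
  39 - 15 = 24
  64 - 39 = 25
  71 - 64 = 7
  77 - 71 = 6
  83 - 77 = 6
  86 - 83 = 3


Delta encoded: [2, 13, 24, 25, 7, 6, 6, 3]


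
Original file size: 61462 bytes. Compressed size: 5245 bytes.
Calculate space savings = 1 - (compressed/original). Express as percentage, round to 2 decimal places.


ratio = compressed/original = 5245/61462 = 0.085337
savings = 1 - ratio = 1 - 0.085337 = 0.914663
as a percentage: 0.914663 * 100 = 91.47%

Space savings = 1 - 5245/61462 = 91.47%


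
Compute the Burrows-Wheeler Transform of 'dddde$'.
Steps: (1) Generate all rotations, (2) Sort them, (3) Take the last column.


Rotations (sorted):
  0: $dddde -> last char: e
  1: dddde$ -> last char: $
  2: ddde$d -> last char: d
  3: dde$dd -> last char: d
  4: de$ddd -> last char: d
  5: e$dddd -> last char: d


BWT = e$dddd


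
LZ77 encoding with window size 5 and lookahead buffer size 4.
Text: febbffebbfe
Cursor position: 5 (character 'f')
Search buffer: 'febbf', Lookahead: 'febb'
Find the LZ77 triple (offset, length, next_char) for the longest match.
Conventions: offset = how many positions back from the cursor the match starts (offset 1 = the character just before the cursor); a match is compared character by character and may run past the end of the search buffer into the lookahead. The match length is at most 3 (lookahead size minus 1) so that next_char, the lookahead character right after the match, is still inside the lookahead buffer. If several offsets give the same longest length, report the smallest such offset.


Try each offset into the search buffer:
  offset=1 (pos 4, char 'f'): match length 1
  offset=2 (pos 3, char 'b'): match length 0
  offset=3 (pos 2, char 'b'): match length 0
  offset=4 (pos 1, char 'e'): match length 0
  offset=5 (pos 0, char 'f'): match length 3
Longest match has length 3 at offset 5.
next_char = character at position 5 + 3 = 8 -> 'b'

Best match: offset=5, length=3 (matching 'feb' starting at position 0)
LZ77 triple: (5, 3, 'b')


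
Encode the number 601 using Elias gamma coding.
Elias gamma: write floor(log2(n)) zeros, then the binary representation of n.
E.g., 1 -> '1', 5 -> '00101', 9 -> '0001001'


num_bits = floor(log2(601)) + 1 = 10
leading_zeros = num_bits - 1 = 9
binary(601) = 1001011001

Elias gamma(601) = '000000000' + '1001011001' = 0000000001001011001 (19 bits)


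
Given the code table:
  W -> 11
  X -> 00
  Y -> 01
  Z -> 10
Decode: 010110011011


Decoding:
01 -> Y
01 -> Y
10 -> Z
01 -> Y
10 -> Z
11 -> W


Result: YYZYZW


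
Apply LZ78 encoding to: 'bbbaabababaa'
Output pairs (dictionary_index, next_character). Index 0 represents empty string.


LZ78 encoding steps:
Dictionary: {0: ''}
Step 1: w='' (idx 0), next='b' -> output (0, 'b'), add 'b' as idx 1
Step 2: w='b' (idx 1), next='b' -> output (1, 'b'), add 'bb' as idx 2
Step 3: w='' (idx 0), next='a' -> output (0, 'a'), add 'a' as idx 3
Step 4: w='a' (idx 3), next='b' -> output (3, 'b'), add 'ab' as idx 4
Step 5: w='ab' (idx 4), next='a' -> output (4, 'a'), add 'aba' as idx 5
Step 6: w='b' (idx 1), next='a' -> output (1, 'a'), add 'ba' as idx 6
Step 7: w='a' (idx 3), end of input -> output (3, '')


Encoded: [(0, 'b'), (1, 'b'), (0, 'a'), (3, 'b'), (4, 'a'), (1, 'a'), (3, '')]


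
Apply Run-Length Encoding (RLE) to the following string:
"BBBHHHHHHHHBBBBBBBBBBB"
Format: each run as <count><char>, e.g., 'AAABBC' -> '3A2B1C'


Scanning runs left to right:
  i=0: run of 'B' x 3 -> '3B'
  i=3: run of 'H' x 8 -> '8H'
  i=11: run of 'B' x 11 -> '11B'

RLE = 3B8H11B


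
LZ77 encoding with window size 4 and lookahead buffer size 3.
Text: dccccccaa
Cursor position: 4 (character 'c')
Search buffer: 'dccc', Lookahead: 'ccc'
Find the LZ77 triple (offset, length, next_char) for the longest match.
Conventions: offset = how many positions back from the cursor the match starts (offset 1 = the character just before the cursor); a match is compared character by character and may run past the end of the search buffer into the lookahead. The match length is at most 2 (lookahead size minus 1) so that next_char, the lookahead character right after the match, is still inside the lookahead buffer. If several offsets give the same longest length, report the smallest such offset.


Try each offset into the search buffer:
  offset=1 (pos 3, char 'c'): match length 2
  offset=2 (pos 2, char 'c'): match length 2
  offset=3 (pos 1, char 'c'): match length 2
  offset=4 (pos 0, char 'd'): match length 0
Longest match has length 2, found at offsets 1, 2, 3; take the smallest, offset 1.
next_char = character at position 4 + 2 = 6 -> 'c'

Best match: offset=1, length=2 (matching 'cc' starting at position 3)
LZ77 triple: (1, 2, 'c')


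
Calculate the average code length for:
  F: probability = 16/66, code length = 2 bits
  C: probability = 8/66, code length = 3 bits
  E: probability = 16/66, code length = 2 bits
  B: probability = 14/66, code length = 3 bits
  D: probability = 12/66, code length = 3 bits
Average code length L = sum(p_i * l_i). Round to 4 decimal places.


Weighted contributions p_i * l_i:
  F: (16/66) * 2 = 32/66
  C: (8/66) * 3 = 24/66
  E: (16/66) * 2 = 32/66
  B: (14/66) * 3 = 42/66
  D: (12/66) * 3 = 36/66
Sum = (32 + 24 + 32 + 42 + 36)/66 = 166/66

L = 166/66 = 2.5152 bits/symbol


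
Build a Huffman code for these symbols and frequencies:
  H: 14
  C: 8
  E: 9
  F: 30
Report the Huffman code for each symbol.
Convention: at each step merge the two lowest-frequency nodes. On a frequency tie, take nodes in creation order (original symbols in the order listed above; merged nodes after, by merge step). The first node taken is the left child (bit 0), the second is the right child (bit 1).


Huffman tree construction:
Step 1: Merge C(8) + E(9) = 17
Step 2: Merge H(14) + (C+E)(17) = 31
Step 3: Merge F(30) + (H+(C+E))(31) = 61
Read each symbol's code off the tree from the root (left child = 0, right child = 1).

Codes:
  H: 10 (length 2)
  C: 110 (length 3)
  E: 111 (length 3)
  F: 0 (length 1)
Average code length: 109/61 = 1.7869 bits/symbol


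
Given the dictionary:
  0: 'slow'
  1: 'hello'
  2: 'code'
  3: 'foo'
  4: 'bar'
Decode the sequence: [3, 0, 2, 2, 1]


Look up each index in the dictionary:
  3 -> 'foo'
  0 -> 'slow'
  2 -> 'code'
  2 -> 'code'
  1 -> 'hello'

Decoded: "foo slow code code hello"


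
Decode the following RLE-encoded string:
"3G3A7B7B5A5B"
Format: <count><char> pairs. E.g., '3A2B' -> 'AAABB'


Expanding each <count><char> pair:
  3G -> 'GGG'
  3A -> 'AAA'
  7B -> 'BBBBBBB'
  7B -> 'BBBBBBB'
  5A -> 'AAAAA'
  5B -> 'BBBBB'

Decoded = GGGAAABBBBBBBBBBBBBBAAAAABBBBB


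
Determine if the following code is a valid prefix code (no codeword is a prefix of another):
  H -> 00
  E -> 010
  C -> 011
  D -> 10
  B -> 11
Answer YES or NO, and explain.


Checking each pair (does one codeword prefix another?):
  H='00' vs E='010': no prefix
  H='00' vs C='011': no prefix
  H='00' vs D='10': no prefix
  H='00' vs B='11': no prefix
  E='010' vs H='00': no prefix
  E='010' vs C='011': no prefix
  E='010' vs D='10': no prefix
  E='010' vs B='11': no prefix
  C='011' vs H='00': no prefix
  C='011' vs E='010': no prefix
  C='011' vs D='10': no prefix
  C='011' vs B='11': no prefix
  D='10' vs H='00': no prefix
  D='10' vs E='010': no prefix
  D='10' vs C='011': no prefix
  D='10' vs B='11': no prefix
  B='11' vs H='00': no prefix
  B='11' vs E='010': no prefix
  B='11' vs C='011': no prefix
  B='11' vs D='10': no prefix
No violation found over all pairs.

YES -- this is a valid prefix code. No codeword is a prefix of any other codeword.


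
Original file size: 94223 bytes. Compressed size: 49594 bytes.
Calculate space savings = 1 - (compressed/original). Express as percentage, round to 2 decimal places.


ratio = compressed/original = 49594/94223 = 0.526347
savings = 1 - ratio = 1 - 0.526347 = 0.473653
as a percentage: 0.473653 * 100 = 47.37%

Space savings = 1 - 49594/94223 = 47.37%


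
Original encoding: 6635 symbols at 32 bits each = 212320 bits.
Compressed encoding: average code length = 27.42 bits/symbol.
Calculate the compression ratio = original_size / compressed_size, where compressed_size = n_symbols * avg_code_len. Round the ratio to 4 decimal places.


original_size = n_symbols * orig_bits = 6635 * 32 = 212320 bits
compressed_size = n_symbols * avg_code_len = 6635 * 27.42 = 181931.7 bits
ratio = original_size / compressed_size = 212320 / 181931.7 = 1.167

Compression ratio = 1.167


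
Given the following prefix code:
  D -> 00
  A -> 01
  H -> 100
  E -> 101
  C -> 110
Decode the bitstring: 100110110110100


Decoding step by step:
Bits 100 -> H
Bits 110 -> C
Bits 110 -> C
Bits 110 -> C
Bits 100 -> H


Decoded message: HCCCH


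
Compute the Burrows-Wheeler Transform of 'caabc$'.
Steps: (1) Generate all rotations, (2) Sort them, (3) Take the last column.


Rotations (sorted):
  0: $caabc -> last char: c
  1: aabc$c -> last char: c
  2: abc$ca -> last char: a
  3: bc$caa -> last char: a
  4: c$caab -> last char: b
  5: caabc$ -> last char: $


BWT = ccaab$


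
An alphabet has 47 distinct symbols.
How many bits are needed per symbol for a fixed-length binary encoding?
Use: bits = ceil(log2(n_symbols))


log2(47) = 5.5546
Bracket: 2^5 = 32 < 47 <= 2^6 = 64
So ceil(log2(47)) = 6

bits = ceil(log2(47)) = ceil(5.5546) = 6 bits


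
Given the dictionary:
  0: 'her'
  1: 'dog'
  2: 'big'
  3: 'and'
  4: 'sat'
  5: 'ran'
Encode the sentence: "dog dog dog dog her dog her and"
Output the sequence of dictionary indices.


Look up each word in the dictionary:
  'dog' -> 1
  'dog' -> 1
  'dog' -> 1
  'dog' -> 1
  'her' -> 0
  'dog' -> 1
  'her' -> 0
  'and' -> 3

Encoded: [1, 1, 1, 1, 0, 1, 0, 3]


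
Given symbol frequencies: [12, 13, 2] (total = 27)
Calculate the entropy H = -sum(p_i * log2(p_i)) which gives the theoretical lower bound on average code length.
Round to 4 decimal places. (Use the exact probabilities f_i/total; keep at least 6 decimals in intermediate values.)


Per-symbol terms -p_i * log2(p_i) with p_i = f_i/27:
  p = 12/27 = 0.444444: log2(p) = -1.169925, -p*log2(p) = 0.519967
  p = 13/27 = 0.481481: log2(p) = -1.054448, -p*log2(p) = 0.507697
  p = 2/27 = 0.074074: log2(p) = -3.754888, -p*log2(p) = 0.278140
H = 0.519967 + 0.507697 + 0.278140 = 1.305804

H = 1.3058 bits/symbol


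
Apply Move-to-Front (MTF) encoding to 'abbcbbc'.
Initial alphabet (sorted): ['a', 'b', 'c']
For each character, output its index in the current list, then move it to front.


MTF encoding:
'a': index 0 in ['a', 'b', 'c'] -> ['a', 'b', 'c']
'b': index 1 in ['a', 'b', 'c'] -> ['b', 'a', 'c']
'b': index 0 in ['b', 'a', 'c'] -> ['b', 'a', 'c']
'c': index 2 in ['b', 'a', 'c'] -> ['c', 'b', 'a']
'b': index 1 in ['c', 'b', 'a'] -> ['b', 'c', 'a']
'b': index 0 in ['b', 'c', 'a'] -> ['b', 'c', 'a']
'c': index 1 in ['b', 'c', 'a'] -> ['c', 'b', 'a']


Output: [0, 1, 0, 2, 1, 0, 1]


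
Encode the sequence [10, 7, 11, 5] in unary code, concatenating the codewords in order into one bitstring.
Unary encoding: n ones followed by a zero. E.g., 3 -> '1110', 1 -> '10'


Encode each number as n ones followed by a terminating 0:
  10 -> 11111111110 (11 bits)
  7 -> 11111110 (8 bits)
  11 -> 111111111110 (12 bits)
  5 -> 111110 (6 bits)
Total length = 11 + 8 + 12 + 6 = 37 bits.

Unary([10, 7, 11, 5]) = 1111111111011111110111111111110111110 (37 bits)


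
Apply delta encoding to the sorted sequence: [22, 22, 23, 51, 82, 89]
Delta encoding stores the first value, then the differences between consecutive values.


First value: 22
Deltas:
  22 - 22 = 0
  23 - 22 = 1
  51 - 23 = 28
  82 - 51 = 31
  89 - 82 = 7


Delta encoded: [22, 0, 1, 28, 31, 7]


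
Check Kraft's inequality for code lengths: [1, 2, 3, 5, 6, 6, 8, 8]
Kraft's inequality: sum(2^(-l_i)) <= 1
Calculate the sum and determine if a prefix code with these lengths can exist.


Sum = 2^(-1) + 2^(-2) + 2^(-3) + 2^(-5) + 2^(-6) + 2^(-6) + 2^(-8) + 2^(-8)
    = 0.5 + 0.25 + 0.125 + 0.03125 + 0.015625 + 0.015625 + 0.00390625 + 0.00390625
    = 242/256 = 0.9453125
Since 0.9453125 <= 1, Kraft's inequality IS satisfied.
A prefix code with these lengths CAN exist.

Kraft sum = 0.9453125. Satisfied.


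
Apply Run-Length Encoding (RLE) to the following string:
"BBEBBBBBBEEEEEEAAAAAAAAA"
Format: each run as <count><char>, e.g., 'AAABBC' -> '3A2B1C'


Scanning runs left to right:
  i=0: run of 'B' x 2 -> '2B'
  i=2: run of 'E' x 1 -> '1E'
  i=3: run of 'B' x 6 -> '6B'
  i=9: run of 'E' x 6 -> '6E'
  i=15: run of 'A' x 9 -> '9A'

RLE = 2B1E6B6E9A


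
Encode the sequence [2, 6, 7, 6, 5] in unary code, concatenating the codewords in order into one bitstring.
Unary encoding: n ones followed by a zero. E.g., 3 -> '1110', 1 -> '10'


Encode each number as n ones followed by a terminating 0:
  2 -> 110 (3 bits)
  6 -> 1111110 (7 bits)
  7 -> 11111110 (8 bits)
  6 -> 1111110 (7 bits)
  5 -> 111110 (6 bits)
Total length = 3 + 7 + 8 + 7 + 6 = 31 bits.

Unary([2, 6, 7, 6, 5]) = 1101111110111111101111110111110 (31 bits)


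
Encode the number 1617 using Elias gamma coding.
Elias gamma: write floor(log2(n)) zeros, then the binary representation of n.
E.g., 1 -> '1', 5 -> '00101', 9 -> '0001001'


num_bits = floor(log2(1617)) + 1 = 11
leading_zeros = num_bits - 1 = 10
binary(1617) = 11001010001

Elias gamma(1617) = '0000000000' + '11001010001' = 000000000011001010001 (21 bits)


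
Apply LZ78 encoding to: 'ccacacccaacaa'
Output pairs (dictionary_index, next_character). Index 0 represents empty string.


LZ78 encoding steps:
Dictionary: {0: ''}
Step 1: w='' (idx 0), next='c' -> output (0, 'c'), add 'c' as idx 1
Step 2: w='c' (idx 1), next='a' -> output (1, 'a'), add 'ca' as idx 2
Step 3: w='ca' (idx 2), next='c' -> output (2, 'c'), add 'cac' as idx 3
Step 4: w='c' (idx 1), next='c' -> output (1, 'c'), add 'cc' as idx 4
Step 5: w='' (idx 0), next='a' -> output (0, 'a'), add 'a' as idx 5
Step 6: w='a' (idx 5), next='c' -> output (5, 'c'), add 'ac' as idx 6
Step 7: w='a' (idx 5), next='a' -> output (5, 'a'), add 'aa' as idx 7


Encoded: [(0, 'c'), (1, 'a'), (2, 'c'), (1, 'c'), (0, 'a'), (5, 'c'), (5, 'a')]


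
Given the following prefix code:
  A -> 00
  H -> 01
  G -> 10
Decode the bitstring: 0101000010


Decoding step by step:
Bits 01 -> H
Bits 01 -> H
Bits 00 -> A
Bits 00 -> A
Bits 10 -> G


Decoded message: HHAAG


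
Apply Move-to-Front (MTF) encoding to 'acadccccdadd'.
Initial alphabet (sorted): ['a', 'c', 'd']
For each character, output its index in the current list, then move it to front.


MTF encoding:
'a': index 0 in ['a', 'c', 'd'] -> ['a', 'c', 'd']
'c': index 1 in ['a', 'c', 'd'] -> ['c', 'a', 'd']
'a': index 1 in ['c', 'a', 'd'] -> ['a', 'c', 'd']
'd': index 2 in ['a', 'c', 'd'] -> ['d', 'a', 'c']
'c': index 2 in ['d', 'a', 'c'] -> ['c', 'd', 'a']
'c': index 0 in ['c', 'd', 'a'] -> ['c', 'd', 'a']
'c': index 0 in ['c', 'd', 'a'] -> ['c', 'd', 'a']
'c': index 0 in ['c', 'd', 'a'] -> ['c', 'd', 'a']
'd': index 1 in ['c', 'd', 'a'] -> ['d', 'c', 'a']
'a': index 2 in ['d', 'c', 'a'] -> ['a', 'd', 'c']
'd': index 1 in ['a', 'd', 'c'] -> ['d', 'a', 'c']
'd': index 0 in ['d', 'a', 'c'] -> ['d', 'a', 'c']


Output: [0, 1, 1, 2, 2, 0, 0, 0, 1, 2, 1, 0]


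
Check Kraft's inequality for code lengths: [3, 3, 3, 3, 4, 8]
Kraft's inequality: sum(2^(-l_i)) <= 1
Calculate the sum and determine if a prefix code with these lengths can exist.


Sum = 2^(-3) + 2^(-3) + 2^(-3) + 2^(-3) + 2^(-4) + 2^(-8)
    = 0.125 + 0.125 + 0.125 + 0.125 + 0.0625 + 0.00390625
    = 145/256 = 0.56640625
Since 0.56640625 <= 1, Kraft's inequality IS satisfied.
A prefix code with these lengths CAN exist.

Kraft sum = 0.56640625. Satisfied.


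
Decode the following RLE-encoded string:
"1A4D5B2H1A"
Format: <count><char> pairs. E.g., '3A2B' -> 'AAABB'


Expanding each <count><char> pair:
  1A -> 'A'
  4D -> 'DDDD'
  5B -> 'BBBBB'
  2H -> 'HH'
  1A -> 'A'

Decoded = ADDDDBBBBBHHA


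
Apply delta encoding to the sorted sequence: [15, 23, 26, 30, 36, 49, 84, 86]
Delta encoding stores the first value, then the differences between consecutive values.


First value: 15
Deltas:
  23 - 15 = 8
  26 - 23 = 3
  30 - 26 = 4
  36 - 30 = 6
  49 - 36 = 13
  84 - 49 = 35
  86 - 84 = 2


Delta encoded: [15, 8, 3, 4, 6, 13, 35, 2]


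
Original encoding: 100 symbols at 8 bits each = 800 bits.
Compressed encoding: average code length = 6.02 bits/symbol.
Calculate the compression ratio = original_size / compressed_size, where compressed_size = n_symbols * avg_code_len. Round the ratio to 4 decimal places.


original_size = n_symbols * orig_bits = 100 * 8 = 800 bits
compressed_size = n_symbols * avg_code_len = 100 * 6.02 = 602.0 bits
ratio = original_size / compressed_size = 800 / 602.0 = 1.3289

Compression ratio = 1.3289


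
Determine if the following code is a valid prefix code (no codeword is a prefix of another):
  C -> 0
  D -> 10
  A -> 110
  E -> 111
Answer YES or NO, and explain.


Checking each pair (does one codeword prefix another?):
  C='0' vs D='10': no prefix
  C='0' vs A='110': no prefix
  C='0' vs E='111': no prefix
  D='10' vs C='0': no prefix
  D='10' vs A='110': no prefix
  D='10' vs E='111': no prefix
  A='110' vs C='0': no prefix
  A='110' vs D='10': no prefix
  A='110' vs E='111': no prefix
  E='111' vs C='0': no prefix
  E='111' vs D='10': no prefix
  E='111' vs A='110': no prefix
No violation found over all pairs.

YES -- this is a valid prefix code. No codeword is a prefix of any other codeword.


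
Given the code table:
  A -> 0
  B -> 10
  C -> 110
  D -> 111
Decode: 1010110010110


Decoding:
10 -> B
10 -> B
110 -> C
0 -> A
10 -> B
110 -> C


Result: BBCABC


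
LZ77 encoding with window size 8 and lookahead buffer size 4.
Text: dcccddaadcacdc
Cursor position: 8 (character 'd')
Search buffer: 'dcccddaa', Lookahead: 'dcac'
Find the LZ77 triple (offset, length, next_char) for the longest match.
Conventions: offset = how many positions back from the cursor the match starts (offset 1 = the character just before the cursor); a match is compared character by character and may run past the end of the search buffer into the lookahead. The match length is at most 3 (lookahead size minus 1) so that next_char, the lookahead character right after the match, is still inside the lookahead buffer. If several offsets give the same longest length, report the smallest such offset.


Try each offset into the search buffer:
  offset=1 (pos 7, char 'a'): match length 0
  offset=2 (pos 6, char 'a'): match length 0
  offset=3 (pos 5, char 'd'): match length 1
  offset=4 (pos 4, char 'd'): match length 1
  offset=5 (pos 3, char 'c'): match length 0
  offset=6 (pos 2, char 'c'): match length 0
  offset=7 (pos 1, char 'c'): match length 0
  offset=8 (pos 0, char 'd'): match length 2
Longest match has length 2 at offset 8.
next_char = character at position 8 + 2 = 10 -> 'a'

Best match: offset=8, length=2 (matching 'dc' starting at position 0)
LZ77 triple: (8, 2, 'a')


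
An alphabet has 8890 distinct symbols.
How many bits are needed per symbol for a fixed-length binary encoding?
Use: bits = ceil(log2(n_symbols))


log2(8890) = 13.118
Bracket: 2^13 = 8192 < 8890 <= 2^14 = 16384
So ceil(log2(8890)) = 14

bits = ceil(log2(8890)) = ceil(13.118) = 14 bits


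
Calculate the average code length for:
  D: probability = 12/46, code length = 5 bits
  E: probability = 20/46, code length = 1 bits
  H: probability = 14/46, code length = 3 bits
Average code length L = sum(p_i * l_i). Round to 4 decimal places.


Weighted contributions p_i * l_i:
  D: (12/46) * 5 = 60/46
  E: (20/46) * 1 = 20/46
  H: (14/46) * 3 = 42/46
Sum = (60 + 20 + 42)/46 = 122/46

L = 122/46 = 2.6522 bits/symbol


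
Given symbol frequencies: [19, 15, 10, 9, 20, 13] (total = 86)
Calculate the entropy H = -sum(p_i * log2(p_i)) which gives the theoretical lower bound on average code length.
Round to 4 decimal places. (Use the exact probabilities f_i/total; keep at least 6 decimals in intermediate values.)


Per-symbol terms -p_i * log2(p_i) with p_i = f_i/86:
  p = 19/86 = 0.220930: log2(p) = -2.178337, -p*log2(p) = 0.481261
  p = 15/86 = 0.174419: log2(p) = -2.519374, -p*log2(p) = 0.439426
  p = 10/86 = 0.116279: log2(p) = -3.104337, -p*log2(p) = 0.360969
  p = 9/86 = 0.104651: log2(p) = -3.256340, -p*log2(p) = 0.340780
  p = 20/86 = 0.232558: log2(p) = -2.104337, -p*log2(p) = 0.489381
  p = 13/86 = 0.151163: log2(p) = -2.725825, -p*log2(p) = 0.412043
H = 0.481261 + 0.439426 + 0.360969 + 0.340780 + 0.489381 + 0.412043 = 2.523860

H = 2.5239 bits/symbol


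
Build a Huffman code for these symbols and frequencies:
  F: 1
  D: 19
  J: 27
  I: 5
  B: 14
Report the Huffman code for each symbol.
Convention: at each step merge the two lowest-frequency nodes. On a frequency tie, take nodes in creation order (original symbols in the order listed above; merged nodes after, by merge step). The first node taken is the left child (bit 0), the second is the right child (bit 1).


Huffman tree construction:
Step 1: Merge F(1) + I(5) = 6
Step 2: Merge (F+I)(6) + B(14) = 20
Step 3: Merge D(19) + ((F+I)+B)(20) = 39
Step 4: Merge J(27) + (D+((F+I)+B))(39) = 66
Read each symbol's code off the tree from the root (left child = 0, right child = 1).

Codes:
  F: 1100 (length 4)
  D: 10 (length 2)
  J: 0 (length 1)
  I: 1101 (length 4)
  B: 111 (length 3)
Average code length: 131/66 = 1.9848 bits/symbol


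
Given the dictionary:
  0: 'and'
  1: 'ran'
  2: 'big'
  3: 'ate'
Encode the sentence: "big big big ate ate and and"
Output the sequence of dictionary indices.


Look up each word in the dictionary:
  'big' -> 2
  'big' -> 2
  'big' -> 2
  'ate' -> 3
  'ate' -> 3
  'and' -> 0
  'and' -> 0

Encoded: [2, 2, 2, 3, 3, 0, 0]


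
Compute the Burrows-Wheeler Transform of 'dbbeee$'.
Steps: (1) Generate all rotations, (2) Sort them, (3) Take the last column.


Rotations (sorted):
  0: $dbbeee -> last char: e
  1: bbeee$d -> last char: d
  2: beee$db -> last char: b
  3: dbbeee$ -> last char: $
  4: e$dbbee -> last char: e
  5: ee$dbbe -> last char: e
  6: eee$dbb -> last char: b


BWT = edb$eeb


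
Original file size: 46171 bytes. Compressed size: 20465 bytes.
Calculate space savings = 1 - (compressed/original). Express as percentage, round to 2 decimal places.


ratio = compressed/original = 20465/46171 = 0.443244
savings = 1 - ratio = 1 - 0.443244 = 0.556756
as a percentage: 0.556756 * 100 = 55.68%

Space savings = 1 - 20465/46171 = 55.68%


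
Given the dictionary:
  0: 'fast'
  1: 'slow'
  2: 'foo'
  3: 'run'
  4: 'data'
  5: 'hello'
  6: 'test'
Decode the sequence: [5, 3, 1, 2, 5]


Look up each index in the dictionary:
  5 -> 'hello'
  3 -> 'run'
  1 -> 'slow'
  2 -> 'foo'
  5 -> 'hello'

Decoded: "hello run slow foo hello"


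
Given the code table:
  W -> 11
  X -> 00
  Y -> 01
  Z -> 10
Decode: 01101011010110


Decoding:
01 -> Y
10 -> Z
10 -> Z
11 -> W
01 -> Y
01 -> Y
10 -> Z


Result: YZZWYYZ


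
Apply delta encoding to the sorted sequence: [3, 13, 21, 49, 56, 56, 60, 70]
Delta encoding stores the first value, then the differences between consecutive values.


First value: 3
Deltas:
  13 - 3 = 10
  21 - 13 = 8
  49 - 21 = 28
  56 - 49 = 7
  56 - 56 = 0
  60 - 56 = 4
  70 - 60 = 10


Delta encoded: [3, 10, 8, 28, 7, 0, 4, 10]


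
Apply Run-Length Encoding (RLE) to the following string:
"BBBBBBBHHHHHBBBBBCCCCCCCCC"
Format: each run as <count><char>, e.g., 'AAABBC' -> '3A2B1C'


Scanning runs left to right:
  i=0: run of 'B' x 7 -> '7B'
  i=7: run of 'H' x 5 -> '5H'
  i=12: run of 'B' x 5 -> '5B'
  i=17: run of 'C' x 9 -> '9C'

RLE = 7B5H5B9C


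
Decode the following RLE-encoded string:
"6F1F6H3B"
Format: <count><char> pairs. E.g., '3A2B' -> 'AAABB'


Expanding each <count><char> pair:
  6F -> 'FFFFFF'
  1F -> 'F'
  6H -> 'HHHHHH'
  3B -> 'BBB'

Decoded = FFFFFFFHHHHHHBBB


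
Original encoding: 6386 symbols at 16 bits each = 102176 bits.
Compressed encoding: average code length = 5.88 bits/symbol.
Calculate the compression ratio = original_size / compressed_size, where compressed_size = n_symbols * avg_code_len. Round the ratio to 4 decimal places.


original_size = n_symbols * orig_bits = 6386 * 16 = 102176 bits
compressed_size = n_symbols * avg_code_len = 6386 * 5.88 = 37549.68 bits
ratio = original_size / compressed_size = 102176 / 37549.68 = 2.7211

Compression ratio = 2.7211


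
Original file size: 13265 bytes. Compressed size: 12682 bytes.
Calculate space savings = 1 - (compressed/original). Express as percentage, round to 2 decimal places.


ratio = compressed/original = 12682/13265 = 0.95605
savings = 1 - ratio = 1 - 0.95605 = 0.04395
as a percentage: 0.04395 * 100 = 4.4%

Space savings = 1 - 12682/13265 = 4.4%


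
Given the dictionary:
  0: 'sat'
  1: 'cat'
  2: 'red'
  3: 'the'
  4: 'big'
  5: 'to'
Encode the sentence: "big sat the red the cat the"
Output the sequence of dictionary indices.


Look up each word in the dictionary:
  'big' -> 4
  'sat' -> 0
  'the' -> 3
  'red' -> 2
  'the' -> 3
  'cat' -> 1
  'the' -> 3

Encoded: [4, 0, 3, 2, 3, 1, 3]


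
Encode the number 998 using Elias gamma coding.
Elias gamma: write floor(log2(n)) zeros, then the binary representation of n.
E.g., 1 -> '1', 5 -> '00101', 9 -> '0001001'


num_bits = floor(log2(998)) + 1 = 10
leading_zeros = num_bits - 1 = 9
binary(998) = 1111100110

Elias gamma(998) = '000000000' + '1111100110' = 0000000001111100110 (19 bits)


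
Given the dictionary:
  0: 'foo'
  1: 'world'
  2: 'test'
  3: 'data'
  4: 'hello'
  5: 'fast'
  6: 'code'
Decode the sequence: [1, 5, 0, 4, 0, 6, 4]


Look up each index in the dictionary:
  1 -> 'world'
  5 -> 'fast'
  0 -> 'foo'
  4 -> 'hello'
  0 -> 'foo'
  6 -> 'code'
  4 -> 'hello'

Decoded: "world fast foo hello foo code hello"


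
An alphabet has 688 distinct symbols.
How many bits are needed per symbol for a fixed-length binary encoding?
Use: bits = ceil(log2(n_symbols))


log2(688) = 9.4263
Bracket: 2^9 = 512 < 688 <= 2^10 = 1024
So ceil(log2(688)) = 10

bits = ceil(log2(688)) = ceil(9.4263) = 10 bits


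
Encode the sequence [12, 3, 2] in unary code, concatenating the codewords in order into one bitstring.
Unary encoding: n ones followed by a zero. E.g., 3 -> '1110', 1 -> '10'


Encode each number as n ones followed by a terminating 0:
  12 -> 1111111111110 (13 bits)
  3 -> 1110 (4 bits)
  2 -> 110 (3 bits)
Total length = 13 + 4 + 3 = 20 bits.

Unary([12, 3, 2]) = 11111111111101110110 (20 bits)


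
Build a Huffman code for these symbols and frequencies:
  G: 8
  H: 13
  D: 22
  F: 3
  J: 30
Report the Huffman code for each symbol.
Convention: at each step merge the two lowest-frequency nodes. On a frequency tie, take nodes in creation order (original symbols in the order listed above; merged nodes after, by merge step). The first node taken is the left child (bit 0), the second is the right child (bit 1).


Huffman tree construction:
Step 1: Merge F(3) + G(8) = 11
Step 2: Merge (F+G)(11) + H(13) = 24
Step 3: Merge D(22) + ((F+G)+H)(24) = 46
Step 4: Merge J(30) + (D+((F+G)+H))(46) = 76
Read each symbol's code off the tree from the root (left child = 0, right child = 1).

Codes:
  G: 1101 (length 4)
  H: 111 (length 3)
  D: 10 (length 2)
  F: 1100 (length 4)
  J: 0 (length 1)
Average code length: 157/76 = 2.0658 bits/symbol


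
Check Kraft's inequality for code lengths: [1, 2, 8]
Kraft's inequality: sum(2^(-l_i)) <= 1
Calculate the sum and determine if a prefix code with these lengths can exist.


Sum = 2^(-1) + 2^(-2) + 2^(-8)
    = 0.5 + 0.25 + 0.00390625
    = 193/256 = 0.75390625
Since 0.75390625 <= 1, Kraft's inequality IS satisfied.
A prefix code with these lengths CAN exist.

Kraft sum = 0.75390625. Satisfied.


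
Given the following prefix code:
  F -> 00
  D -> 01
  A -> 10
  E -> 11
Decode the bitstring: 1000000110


Decoding step by step:
Bits 10 -> A
Bits 00 -> F
Bits 00 -> F
Bits 01 -> D
Bits 10 -> A


Decoded message: AFFDA


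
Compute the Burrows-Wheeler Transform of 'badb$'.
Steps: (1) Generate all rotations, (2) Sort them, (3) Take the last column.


Rotations (sorted):
  0: $badb -> last char: b
  1: adb$b -> last char: b
  2: b$bad -> last char: d
  3: badb$ -> last char: $
  4: db$ba -> last char: a


BWT = bbd$a


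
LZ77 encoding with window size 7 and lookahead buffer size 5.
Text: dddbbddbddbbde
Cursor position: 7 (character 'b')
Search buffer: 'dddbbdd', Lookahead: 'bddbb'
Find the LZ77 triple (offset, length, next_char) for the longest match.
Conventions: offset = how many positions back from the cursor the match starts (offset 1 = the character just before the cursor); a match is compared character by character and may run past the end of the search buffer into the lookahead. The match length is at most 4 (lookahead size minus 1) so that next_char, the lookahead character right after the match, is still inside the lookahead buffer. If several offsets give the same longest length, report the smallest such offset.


Try each offset into the search buffer:
  offset=1 (pos 6, char 'd'): match length 0
  offset=2 (pos 5, char 'd'): match length 0
  offset=3 (pos 4, char 'b'): match length 4
  offset=4 (pos 3, char 'b'): match length 1
  offset=5 (pos 2, char 'd'): match length 0
  offset=6 (pos 1, char 'd'): match length 0
  offset=7 (pos 0, char 'd'): match length 0
Longest match has length 4 at offset 3.
next_char = character at position 7 + 4 = 11 -> 'b'

Best match: offset=3, length=4 (matching 'bddb' starting at position 4)
LZ77 triple: (3, 4, 'b')


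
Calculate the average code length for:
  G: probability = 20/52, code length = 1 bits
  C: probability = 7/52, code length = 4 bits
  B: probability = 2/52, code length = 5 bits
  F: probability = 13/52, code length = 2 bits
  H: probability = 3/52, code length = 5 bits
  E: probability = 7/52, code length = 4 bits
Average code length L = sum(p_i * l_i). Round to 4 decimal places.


Weighted contributions p_i * l_i:
  G: (20/52) * 1 = 20/52
  C: (7/52) * 4 = 28/52
  B: (2/52) * 5 = 10/52
  F: (13/52) * 2 = 26/52
  H: (3/52) * 5 = 15/52
  E: (7/52) * 4 = 28/52
Sum = (20 + 28 + 10 + 26 + 15 + 28)/52 = 127/52

L = 127/52 = 2.4423 bits/symbol


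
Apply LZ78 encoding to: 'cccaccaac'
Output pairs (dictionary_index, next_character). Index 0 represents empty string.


LZ78 encoding steps:
Dictionary: {0: ''}
Step 1: w='' (idx 0), next='c' -> output (0, 'c'), add 'c' as idx 1
Step 2: w='c' (idx 1), next='c' -> output (1, 'c'), add 'cc' as idx 2
Step 3: w='' (idx 0), next='a' -> output (0, 'a'), add 'a' as idx 3
Step 4: w='cc' (idx 2), next='a' -> output (2, 'a'), add 'cca' as idx 4
Step 5: w='a' (idx 3), next='c' -> output (3, 'c'), add 'ac' as idx 5


Encoded: [(0, 'c'), (1, 'c'), (0, 'a'), (2, 'a'), (3, 'c')]


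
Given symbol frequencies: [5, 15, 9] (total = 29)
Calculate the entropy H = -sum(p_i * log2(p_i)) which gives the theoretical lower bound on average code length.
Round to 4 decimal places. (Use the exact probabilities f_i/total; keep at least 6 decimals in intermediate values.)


Per-symbol terms -p_i * log2(p_i) with p_i = f_i/29:
  p = 5/29 = 0.172414: log2(p) = -2.536053, -p*log2(p) = 0.437251
  p = 15/29 = 0.517241: log2(p) = -0.951090, -p*log2(p) = 0.491943
  p = 9/29 = 0.310345: log2(p) = -1.688056, -p*log2(p) = 0.523879
H = 0.437251 + 0.491943 + 0.523879 = 1.453073

H = 1.4531 bits/symbol


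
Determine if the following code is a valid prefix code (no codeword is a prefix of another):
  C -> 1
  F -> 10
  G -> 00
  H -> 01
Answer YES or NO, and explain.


Checking each pair (does one codeword prefix another?):
  C='1' vs F='10': prefix -- VIOLATION

NO -- this is NOT a valid prefix code. C (1) is a prefix of F (10).


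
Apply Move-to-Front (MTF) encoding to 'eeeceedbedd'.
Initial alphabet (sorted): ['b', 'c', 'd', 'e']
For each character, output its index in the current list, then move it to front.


MTF encoding:
'e': index 3 in ['b', 'c', 'd', 'e'] -> ['e', 'b', 'c', 'd']
'e': index 0 in ['e', 'b', 'c', 'd'] -> ['e', 'b', 'c', 'd']
'e': index 0 in ['e', 'b', 'c', 'd'] -> ['e', 'b', 'c', 'd']
'c': index 2 in ['e', 'b', 'c', 'd'] -> ['c', 'e', 'b', 'd']
'e': index 1 in ['c', 'e', 'b', 'd'] -> ['e', 'c', 'b', 'd']
'e': index 0 in ['e', 'c', 'b', 'd'] -> ['e', 'c', 'b', 'd']
'd': index 3 in ['e', 'c', 'b', 'd'] -> ['d', 'e', 'c', 'b']
'b': index 3 in ['d', 'e', 'c', 'b'] -> ['b', 'd', 'e', 'c']
'e': index 2 in ['b', 'd', 'e', 'c'] -> ['e', 'b', 'd', 'c']
'd': index 2 in ['e', 'b', 'd', 'c'] -> ['d', 'e', 'b', 'c']
'd': index 0 in ['d', 'e', 'b', 'c'] -> ['d', 'e', 'b', 'c']


Output: [3, 0, 0, 2, 1, 0, 3, 3, 2, 2, 0]


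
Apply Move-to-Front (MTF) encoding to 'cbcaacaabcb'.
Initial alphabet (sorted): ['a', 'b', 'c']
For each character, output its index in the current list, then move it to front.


MTF encoding:
'c': index 2 in ['a', 'b', 'c'] -> ['c', 'a', 'b']
'b': index 2 in ['c', 'a', 'b'] -> ['b', 'c', 'a']
'c': index 1 in ['b', 'c', 'a'] -> ['c', 'b', 'a']
'a': index 2 in ['c', 'b', 'a'] -> ['a', 'c', 'b']
'a': index 0 in ['a', 'c', 'b'] -> ['a', 'c', 'b']
'c': index 1 in ['a', 'c', 'b'] -> ['c', 'a', 'b']
'a': index 1 in ['c', 'a', 'b'] -> ['a', 'c', 'b']
'a': index 0 in ['a', 'c', 'b'] -> ['a', 'c', 'b']
'b': index 2 in ['a', 'c', 'b'] -> ['b', 'a', 'c']
'c': index 2 in ['b', 'a', 'c'] -> ['c', 'b', 'a']
'b': index 1 in ['c', 'b', 'a'] -> ['b', 'c', 'a']


Output: [2, 2, 1, 2, 0, 1, 1, 0, 2, 2, 1]
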